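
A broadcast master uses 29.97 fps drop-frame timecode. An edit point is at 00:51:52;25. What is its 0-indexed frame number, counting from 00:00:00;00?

93293

As if non-drop at 30 labels/s: (0 × 3600 + 51 × 60 + 52) × 30 + 25 = 93385.
Minute boundaries passed: 51; those not divisible by 10: 51 − 5 = 46; dropped labels = 2 × 46 = 92.
Actual frame index = 93385 − 92 = 93293.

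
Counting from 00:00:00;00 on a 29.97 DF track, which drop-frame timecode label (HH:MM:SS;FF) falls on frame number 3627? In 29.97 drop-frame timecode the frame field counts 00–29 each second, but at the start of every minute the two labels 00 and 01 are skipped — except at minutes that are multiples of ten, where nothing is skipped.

Each 10-minute DF block holds 10 × 60 × 30 − 9 × 2 = 17982 frames. 3627 ÷ 17982 → 0 full blocks, remainder 3627.
Within the partial block the first minute is 1800 frames and each further minute 1798, so 2 further minute boundaries passed. Total skipped labels = 18 × 0 + 2 × 2 = 4.
Non-drop label index = 3627 + 4 = 3631; at 30 labels/s that is 00:02:01:01, i.e. DF 00:02:01;01.

00:02:01;01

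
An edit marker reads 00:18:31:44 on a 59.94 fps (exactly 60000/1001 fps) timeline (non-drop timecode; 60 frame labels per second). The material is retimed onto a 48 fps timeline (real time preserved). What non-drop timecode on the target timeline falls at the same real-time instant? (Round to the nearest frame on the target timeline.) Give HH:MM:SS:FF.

Source frame index: (0×3600 + 18×60 + 31) × 60 + 44 = 66704.
Real time: 66704 / (60000/1001) = 4173169/3750 s.
Target frame: (4173169/3750) × (48) = 33385352/625 ≈ 53416.563 → 53417.
At 48 labels/s: frame 53417 → 00:18:32:41.

00:18:32:41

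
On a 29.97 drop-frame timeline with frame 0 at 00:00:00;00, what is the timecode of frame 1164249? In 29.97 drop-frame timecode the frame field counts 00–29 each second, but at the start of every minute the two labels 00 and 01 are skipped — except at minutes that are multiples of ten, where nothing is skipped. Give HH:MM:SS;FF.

Ten DF minutes hold 17982 frames, so frame 1164249 lies in block 64 (frames 1150848–1168829) with 13401 frames into that block.
The block's first minute is 1800 frames and the rest 1798 each; 13401 frames reaches minute 7, so 64 × 18 + 7 × 2 = 1166 labels have been skipped so far.
Adding those back, label number 1164249 + 1166 = 1165415 at 30 labels/s is 38847 s + 5 f = 10 h 47 min 27 s frame 5, i.e. 10:47:27;05.

10:47:27;05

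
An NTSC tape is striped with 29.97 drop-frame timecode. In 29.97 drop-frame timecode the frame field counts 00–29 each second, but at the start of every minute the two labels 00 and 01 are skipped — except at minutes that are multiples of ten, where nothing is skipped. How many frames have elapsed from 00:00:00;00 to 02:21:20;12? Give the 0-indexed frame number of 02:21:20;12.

As if non-drop at 30 labels/s: (2 × 3600 + 21 × 60 + 20) × 30 + 12 = 254412.
Minute boundaries passed: 141; those not divisible by 10: 141 − 14 = 127; dropped labels = 2 × 127 = 254.
Actual frame index = 254412 − 254 = 254158.

254158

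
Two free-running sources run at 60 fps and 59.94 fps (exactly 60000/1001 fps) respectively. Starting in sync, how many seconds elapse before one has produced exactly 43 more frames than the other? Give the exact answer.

The gap grows by |60000/1001 − 60| = 60/1001 frames per second.
Time for a 43-frame gap: 43 ÷ (60/1001) = 43043/60 s.

43043/60 seconds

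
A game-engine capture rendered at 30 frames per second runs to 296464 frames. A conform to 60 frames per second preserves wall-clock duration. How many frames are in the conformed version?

592928 frames

Target frames = source frames × (target rate / source rate) = 296464 × (60)/(30) = 296464 × 2 = 592928.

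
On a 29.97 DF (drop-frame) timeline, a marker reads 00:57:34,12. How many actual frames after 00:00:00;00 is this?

As if non-drop at 30 labels/s: (0 × 3600 + 57 × 60 + 34) × 30 + 12 = 103632.
Minute boundaries passed: 57; those not divisible by 10: 57 − 5 = 52; dropped labels = 2 × 52 = 104.
Actual frame index = 103632 − 104 = 103528.

103528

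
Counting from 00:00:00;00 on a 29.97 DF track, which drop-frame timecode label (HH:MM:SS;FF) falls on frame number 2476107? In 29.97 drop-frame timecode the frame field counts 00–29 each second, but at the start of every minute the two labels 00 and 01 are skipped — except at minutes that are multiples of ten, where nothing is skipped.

Each 10-minute DF block holds 10 × 60 × 30 − 9 × 2 = 17982 frames. 2476107 ÷ 17982 → 137 full blocks, remainder 12573.
Within the partial block the first minute is 1800 frames and each further minute 1798, so 6 further minute boundaries passed. Total skipped labels = 18 × 137 + 2 × 6 = 2478.
Non-drop label index = 2476107 + 2478 = 2478585; at 30 labels/s that is 22:56:59:15, i.e. DF 22:56:59;15.

22:56:59;15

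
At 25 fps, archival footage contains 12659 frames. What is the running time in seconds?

506.36 seconds

Running time = 12659 / (25) = 506.36 s.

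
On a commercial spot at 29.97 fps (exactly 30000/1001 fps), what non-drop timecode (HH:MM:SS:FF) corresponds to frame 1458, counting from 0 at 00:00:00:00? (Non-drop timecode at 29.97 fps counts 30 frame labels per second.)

1458 ÷ 30 = 48 full seconds, remainder 18 frames.
48 s = 0 h 0 min 48 s.
Timecode: 00:00:48:18.

00:00:48:18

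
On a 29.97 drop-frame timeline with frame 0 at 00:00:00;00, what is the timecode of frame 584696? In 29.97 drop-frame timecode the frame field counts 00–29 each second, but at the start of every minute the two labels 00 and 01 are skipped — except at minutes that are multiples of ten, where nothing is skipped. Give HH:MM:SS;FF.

Ten DF minutes hold 17982 frames, so frame 584696 lies in block 32 (frames 575424–593405) with 9272 frames into that block.
The block's first minute is 1800 frames and the rest 1798 each; 9272 frames reaches minute 5, so 32 × 18 + 5 × 2 = 586 labels have been skipped so far.
Adding those back, label number 584696 + 586 = 585282 at 30 labels/s is 19509 s + 12 f = 5 h 25 min 9 s frame 12, i.e. 05:25:09;12.

05:25:09;12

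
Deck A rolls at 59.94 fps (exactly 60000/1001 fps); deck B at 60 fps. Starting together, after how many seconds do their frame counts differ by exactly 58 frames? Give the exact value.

The gap grows by |60 − 60000/1001| = 60/1001 frames per second.
Time for a 58-frame gap: 58 ÷ (60/1001) = 29029/30 s.

29029/30 seconds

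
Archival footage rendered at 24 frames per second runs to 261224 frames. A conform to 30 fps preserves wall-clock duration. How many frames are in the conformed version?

326530 frames

Target frames = source frames × (target rate / source rate) = 261224 × (30)/(24) = 261224 × 5/4 = 326530.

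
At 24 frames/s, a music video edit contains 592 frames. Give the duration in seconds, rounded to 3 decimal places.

24.667 seconds

Running time = 592 × 1/24 = 74/3 s ≈ 24.667 s.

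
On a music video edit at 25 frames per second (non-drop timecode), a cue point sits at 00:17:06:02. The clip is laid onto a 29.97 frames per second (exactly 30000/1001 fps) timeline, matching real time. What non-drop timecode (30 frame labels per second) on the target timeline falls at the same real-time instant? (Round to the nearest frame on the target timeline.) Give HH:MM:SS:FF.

Source frame index: (0×3600 + 17×60 + 6) × 25 + 2 = 25652.
Real time: 25652 / (25) = 25652/25 s.
Target frame: (25652/25) × (30000/1001) = 2798400/91 ≈ 30751.648 → 30752.
At 30 labels/s: frame 30752 → 00:17:05:02.

00:17:05:02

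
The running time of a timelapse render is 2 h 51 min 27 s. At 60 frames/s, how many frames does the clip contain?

617220 frames

2 h 51 min 27 s = 10287 s.
Frames = 10287 × 60 = 617220.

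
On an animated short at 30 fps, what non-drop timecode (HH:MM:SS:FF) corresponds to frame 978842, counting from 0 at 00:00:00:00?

978842 ÷ 30 = 32628 full seconds, remainder 2 frames.
32628 s = 9 h 3 min 48 s.
Timecode: 09:03:48:02.

09:03:48:02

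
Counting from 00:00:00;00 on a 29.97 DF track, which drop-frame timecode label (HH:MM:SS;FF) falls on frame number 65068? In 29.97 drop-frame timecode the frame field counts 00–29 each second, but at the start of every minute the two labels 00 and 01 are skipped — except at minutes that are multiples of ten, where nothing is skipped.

Each 10-minute DF block holds 10 × 60 × 30 − 9 × 2 = 17982 frames. 65068 ÷ 17982 → 3 full blocks, remainder 11122.
Within the partial block the first minute is 1800 frames and each further minute 1798, so 6 further minute boundaries passed. Total skipped labels = 18 × 3 + 2 × 6 = 66.
Non-drop label index = 65068 + 66 = 65134; at 30 labels/s that is 00:36:11:04, i.e. DF 00:36:11;04.

00:36:11;04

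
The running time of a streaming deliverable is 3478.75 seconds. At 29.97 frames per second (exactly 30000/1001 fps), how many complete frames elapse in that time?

Frames = 3478.75 × 30000/1001 = 9487500/91 ≈ 104258.2418.
Complete frames: 104258.

104258 frames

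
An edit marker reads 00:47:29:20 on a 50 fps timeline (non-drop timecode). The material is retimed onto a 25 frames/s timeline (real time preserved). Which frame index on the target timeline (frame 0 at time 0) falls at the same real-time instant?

Source frame index: (0×3600 + 47×60 + 29) × 50 + 20 = 142470.
Real time: 142470 / (50) = 14247/5 s.
Target frame: (14247/5) × (25) = 71235.

frame 71235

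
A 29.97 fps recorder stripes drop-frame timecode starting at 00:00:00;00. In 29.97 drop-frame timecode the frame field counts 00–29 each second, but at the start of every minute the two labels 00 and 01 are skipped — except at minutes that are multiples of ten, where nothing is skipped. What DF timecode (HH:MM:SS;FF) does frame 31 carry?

Ten DF minutes hold 17982 frames, so frame 31 lies in block 0 (frames 0–17981) with 31 frames into that block.
The block's first minute is 1800 frames and the rest 1798 each; 31 frames reaches minute 0, so 0 × 18 + 0 × 2 = 0 labels have been skipped so far.
Adding those back, label number 31 + 0 = 31 at 30 labels/s is 1 s + 1 f = 0 h 0 min 1 s frame 1, i.e. 00:00:01;01.

00:00:01;01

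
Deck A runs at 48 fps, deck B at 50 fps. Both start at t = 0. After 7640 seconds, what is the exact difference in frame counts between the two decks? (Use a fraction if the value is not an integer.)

A emits 48 × 7640 = 366720 frames; B emits 50 × 7640 = 382000.
Difference = 15280 frames; B is ahead of A.

15280 frames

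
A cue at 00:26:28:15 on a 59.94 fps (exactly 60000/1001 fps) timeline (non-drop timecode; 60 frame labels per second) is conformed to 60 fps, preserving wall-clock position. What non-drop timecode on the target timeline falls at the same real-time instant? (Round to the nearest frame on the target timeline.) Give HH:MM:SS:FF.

00:26:29:50

Source frame index: (0×3600 + 26×60 + 28) × 60 + 15 = 95295.
Real time: 95295 / (60000/1001) = 6359353/4000 s.
Target frame: (6359353/4000) × (60) = 19078059/200 ≈ 95390.295 → 95390.
At 60 labels/s: frame 95390 → 00:26:29:50.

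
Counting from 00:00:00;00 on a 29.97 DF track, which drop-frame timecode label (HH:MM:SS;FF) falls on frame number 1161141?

Ten DF minutes hold 17982 frames, so frame 1161141 lies in block 64 (frames 1150848–1168829) with 10293 frames into that block.
The block's first minute is 1800 frames and the rest 1798 each; 10293 frames reaches minute 5, so 64 × 18 + 5 × 2 = 1162 labels have been skipped so far.
Adding those back, label number 1161141 + 1162 = 1162303 at 30 labels/s is 38743 s + 13 f = 10 h 45 min 43 s frame 13, i.e. 10:45:43;13.

10:45:43;13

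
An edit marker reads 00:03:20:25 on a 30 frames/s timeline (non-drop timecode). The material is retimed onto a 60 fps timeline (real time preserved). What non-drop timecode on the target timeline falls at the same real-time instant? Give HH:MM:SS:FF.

Source frame index: (0×3600 + 3×60 + 20) × 30 + 25 = 6025.
Real time: 6025 / (30) = 1205/6 s.
Target frame: (1205/6) × (60) = 12050.
At 60 labels/s: frame 12050 → 00:03:20:50.

00:03:20:50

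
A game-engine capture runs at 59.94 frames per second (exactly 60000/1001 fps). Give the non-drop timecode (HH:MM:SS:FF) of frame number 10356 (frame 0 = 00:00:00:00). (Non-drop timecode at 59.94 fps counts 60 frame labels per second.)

10356 ÷ 60 = 172 full seconds, remainder 36 frames.
172 s = 0 h 2 min 52 s.
Timecode: 00:02:52:36.

00:02:52:36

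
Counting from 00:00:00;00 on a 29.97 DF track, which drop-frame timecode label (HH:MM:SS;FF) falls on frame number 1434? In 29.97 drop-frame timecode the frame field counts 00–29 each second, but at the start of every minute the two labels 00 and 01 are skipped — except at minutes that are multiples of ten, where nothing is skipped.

Ten DF minutes hold 17982 frames, so frame 1434 lies in block 0 (frames 0–17981) with 1434 frames into that block.
The block's first minute is 1800 frames and the rest 1798 each; 1434 frames reaches minute 0, so 0 × 18 + 0 × 2 = 0 labels have been skipped so far.
Adding those back, label number 1434 + 0 = 1434 at 30 labels/s is 47 s + 24 f = 0 h 0 min 47 s frame 24, i.e. 00:00:47;24.

00:00:47;24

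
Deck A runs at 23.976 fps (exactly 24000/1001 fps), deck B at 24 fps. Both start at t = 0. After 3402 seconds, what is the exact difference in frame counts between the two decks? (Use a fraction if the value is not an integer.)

A emits 24000/1001 × 3402 = 11664000/143 frames; B emits 24 × 3402 = 81648.
Difference = 11664/143 frames (≈ 81.5664); B is ahead of A.

11664/143 frames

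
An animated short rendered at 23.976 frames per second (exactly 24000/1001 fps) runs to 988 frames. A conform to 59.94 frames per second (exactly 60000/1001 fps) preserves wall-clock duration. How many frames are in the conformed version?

2470 frames

Frames at target rate = 988 × (60000/1001) / (24000/1001) = 2470.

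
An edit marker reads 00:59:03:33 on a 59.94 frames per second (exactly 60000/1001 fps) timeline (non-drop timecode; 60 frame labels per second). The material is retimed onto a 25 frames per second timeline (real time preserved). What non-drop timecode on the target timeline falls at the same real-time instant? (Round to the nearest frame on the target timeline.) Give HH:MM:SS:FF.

00:59:07:02

Source frame index: (0×3600 + 59×60 + 3) × 60 + 33 = 212613.
Real time: 212613 / (60000/1001) = 70941871/20000 s.
Target frame: (70941871/20000) × (25) = 70941871/800 ≈ 88677.339 → 88677.
At 25 labels/s: frame 88677 → 00:59:07:02.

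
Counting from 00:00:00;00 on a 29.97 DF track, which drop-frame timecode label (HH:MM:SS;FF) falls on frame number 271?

Ten DF minutes hold 17982 frames, so frame 271 lies in block 0 (frames 0–17981) with 271 frames into that block.
The block's first minute is 1800 frames and the rest 1798 each; 271 frames reaches minute 0, so 0 × 18 + 0 × 2 = 0 labels have been skipped so far.
Adding those back, label number 271 + 0 = 271 at 30 labels/s is 9 s + 1 f = 0 h 0 min 9 s frame 1, i.e. 00:00:09;01.

00:00:09;01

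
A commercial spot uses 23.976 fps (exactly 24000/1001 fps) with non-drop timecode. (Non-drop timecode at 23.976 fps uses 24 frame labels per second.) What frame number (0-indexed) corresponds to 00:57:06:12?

82236

Total seconds to the label: (0 × 3600 + 57 × 60 + 6) = 3426.
Frame index = 3426 × 24 + 12 = 82236.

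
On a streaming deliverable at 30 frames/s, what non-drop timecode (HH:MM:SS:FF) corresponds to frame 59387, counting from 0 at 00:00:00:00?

00:32:59:17

59387 ÷ 30 = 1979 full seconds, remainder 17 frames.
1979 s = 0 h 32 min 59 s.
Timecode: 00:32:59:17.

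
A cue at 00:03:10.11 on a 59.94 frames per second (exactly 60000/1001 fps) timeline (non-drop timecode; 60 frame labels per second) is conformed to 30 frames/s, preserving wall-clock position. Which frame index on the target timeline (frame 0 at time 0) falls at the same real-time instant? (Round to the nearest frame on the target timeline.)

frame 5711

Source frame index: (0×3600 + 3×60 + 10) × 60 + 11 = 11411.
Real time: 11411 / (60000/1001) = 11422411/60000 s.
Target frame: (11422411/60000) × (30) = 11422411/2000 ≈ 5711.206 → 5711.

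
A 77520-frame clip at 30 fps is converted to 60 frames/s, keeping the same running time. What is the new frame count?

Target frames = source frames × (target rate / source rate) = 77520 × (60)/(30) = 77520 × 2 = 155040.

155040 frames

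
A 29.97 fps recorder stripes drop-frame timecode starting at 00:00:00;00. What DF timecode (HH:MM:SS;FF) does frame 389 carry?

Each 10-minute DF block holds 10 × 60 × 30 − 9 × 2 = 17982 frames. 389 ÷ 17982 → 0 full blocks, remainder 389.
Within the partial block the first minute is 1800 frames and each further minute 1798, so 0 further minute boundaries passed. Total skipped labels = 18 × 0 + 2 × 0 = 0.
Non-drop label index = 389 + 0 = 389; at 30 labels/s that is 00:00:12:29, i.e. DF 00:00:12;29.

00:00:12;29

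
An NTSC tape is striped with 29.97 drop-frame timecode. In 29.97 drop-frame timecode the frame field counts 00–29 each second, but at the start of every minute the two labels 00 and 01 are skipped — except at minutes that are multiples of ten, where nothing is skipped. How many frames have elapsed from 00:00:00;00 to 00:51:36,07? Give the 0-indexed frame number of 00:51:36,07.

As if non-drop at 30 labels/s: (0 × 3600 + 51 × 60 + 36) × 30 + 7 = 92887.
Minute boundaries passed: 51; those not divisible by 10: 51 − 5 = 46; dropped labels = 2 × 46 = 92.
Actual frame index = 92887 − 92 = 92795.

92795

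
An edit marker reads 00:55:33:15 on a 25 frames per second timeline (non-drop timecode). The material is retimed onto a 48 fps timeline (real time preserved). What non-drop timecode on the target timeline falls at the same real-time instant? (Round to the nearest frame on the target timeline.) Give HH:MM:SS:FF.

00:55:33:29

Source frame index: (0×3600 + 55×60 + 33) × 25 + 15 = 83340.
Real time: 83340 / (25) = 16668/5 s.
Target frame: (16668/5) × (48) = 800064/5 ≈ 160012.800 → 160013.
At 48 labels/s: frame 160013 → 00:55:33:29.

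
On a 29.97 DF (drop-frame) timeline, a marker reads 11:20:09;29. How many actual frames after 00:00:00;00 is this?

1223075

Complete 10-minute blocks: 68, each 17982 frames → 1222776.
Remaining 0 whole minutes in the current block: 0 frames.
Within the current minute: 9 × 30 + 29 = 299. Total = 1222776 + 0 + 299 = 1223075.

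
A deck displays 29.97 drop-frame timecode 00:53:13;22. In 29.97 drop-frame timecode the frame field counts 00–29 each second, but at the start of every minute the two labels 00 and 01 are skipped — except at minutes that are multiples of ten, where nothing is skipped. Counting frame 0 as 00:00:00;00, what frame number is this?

95716

Complete 10-minute blocks: 5, each 17982 frames → 89910.
Remaining 3 whole minutes in the current block: 1800 + 2 × 1798 = 5396 frames.
Within the current minute: 13 × 30 + 22 − 2 = 410 (labels ;00/;01 skipped at this minute). Total = 89910 + 5396 + 410 = 95716.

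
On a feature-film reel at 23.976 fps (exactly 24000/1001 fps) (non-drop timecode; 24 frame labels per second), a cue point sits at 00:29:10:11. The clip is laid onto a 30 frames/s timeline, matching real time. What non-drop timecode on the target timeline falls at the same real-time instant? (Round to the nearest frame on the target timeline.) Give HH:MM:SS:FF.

00:29:12:06

Source frame index: (0×3600 + 29×60 + 10) × 24 + 11 = 42011.
Real time: 42011 / (24000/1001) = 42053011/24000 s.
Target frame: (42053011/24000) × (30) = 42053011/800 ≈ 52566.264 → 52566.
At 30 labels/s: frame 52566 → 00:29:12:06.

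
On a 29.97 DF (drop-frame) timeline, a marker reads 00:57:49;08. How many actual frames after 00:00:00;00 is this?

103974

Complete 10-minute blocks: 5, each 17982 frames → 89910.
Remaining 7 whole minutes in the current block: 1800 + 6 × 1798 = 12588 frames.
Within the current minute: 49 × 30 + 8 − 2 = 1476 (labels ;00/;01 skipped at this minute). Total = 89910 + 12588 + 1476 = 103974.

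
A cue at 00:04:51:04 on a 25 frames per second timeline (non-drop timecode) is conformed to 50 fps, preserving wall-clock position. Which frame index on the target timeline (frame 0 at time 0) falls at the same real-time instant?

Source frame index: (0×3600 + 4×60 + 51) × 25 + 4 = 7279.
Real time: 7279 / (25) = 7279/25 s.
Target frame: (7279/25) × (50) = 14558.

frame 14558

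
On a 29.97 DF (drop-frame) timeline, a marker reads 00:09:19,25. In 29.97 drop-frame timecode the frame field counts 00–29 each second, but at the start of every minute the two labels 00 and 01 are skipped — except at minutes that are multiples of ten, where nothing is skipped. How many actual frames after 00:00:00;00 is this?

As if non-drop at 30 labels/s: (0 × 3600 + 9 × 60 + 19) × 30 + 25 = 16795.
Minute boundaries passed: 9; those not divisible by 10: 9 − 0 = 9; dropped labels = 2 × 9 = 18.
Actual frame index = 16795 − 18 = 16777.

16777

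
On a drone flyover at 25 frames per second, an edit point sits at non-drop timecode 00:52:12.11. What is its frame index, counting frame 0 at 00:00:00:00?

78311

Total seconds to the label: (0 × 3600 + 52 × 60 + 12) = 3132.
Frame index = 3132 × 25 + 11 = 78311.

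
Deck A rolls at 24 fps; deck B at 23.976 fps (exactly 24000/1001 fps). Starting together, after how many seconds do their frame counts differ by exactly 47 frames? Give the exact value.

The gap grows by |24000/1001 − 24| = 24/1001 frames per second.
Time for a 47-frame gap: 47 ÷ (24/1001) = 47047/24 s.

47047/24 seconds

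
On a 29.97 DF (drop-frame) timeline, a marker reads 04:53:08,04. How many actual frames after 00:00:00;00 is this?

527116

Complete 10-minute blocks: 29, each 17982 frames → 521478.
Remaining 3 whole minutes in the current block: 1800 + 2 × 1798 = 5396 frames.
Within the current minute: 8 × 30 + 4 − 2 = 242 (labels ;00/;01 skipped at this minute). Total = 521478 + 5396 + 242 = 527116.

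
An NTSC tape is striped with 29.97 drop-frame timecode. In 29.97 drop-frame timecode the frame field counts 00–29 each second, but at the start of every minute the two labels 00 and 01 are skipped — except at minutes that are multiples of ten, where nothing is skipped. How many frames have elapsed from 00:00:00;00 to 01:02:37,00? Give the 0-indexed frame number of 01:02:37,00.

As if non-drop at 30 labels/s: (1 × 3600 + 2 × 60 + 37) × 30 + 0 = 112710.
Minute boundaries passed: 62; those not divisible by 10: 62 − 6 = 56; dropped labels = 2 × 56 = 112.
Actual frame index = 112710 − 112 = 112598.

112598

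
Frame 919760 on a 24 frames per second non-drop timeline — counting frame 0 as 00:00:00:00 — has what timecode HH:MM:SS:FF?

919760 ÷ 24 = 38323 full seconds, remainder 8 frames.
38323 s = 10 h 38 min 43 s.
Timecode: 10:38:43:08.

10:38:43:08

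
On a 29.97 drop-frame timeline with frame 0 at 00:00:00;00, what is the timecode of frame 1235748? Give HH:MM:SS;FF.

11:27:12;26

Ten DF minutes hold 17982 frames, so frame 1235748 lies in block 68 (frames 1222776–1240757) with 12972 frames into that block.
The block's first minute is 1800 frames and the rest 1798 each; 12972 frames reaches minute 7, so 68 × 18 + 7 × 2 = 1238 labels have been skipped so far.
Adding those back, label number 1235748 + 1238 = 1236986 at 30 labels/s is 41232 s + 26 f = 11 h 27 min 12 s frame 26, i.e. 11:27:12;26.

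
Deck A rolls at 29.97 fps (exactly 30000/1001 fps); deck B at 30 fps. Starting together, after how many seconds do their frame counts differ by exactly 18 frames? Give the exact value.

The gap grows by |30 − 30000/1001| = 30/1001 frames per second.
Time for a 18-frame gap: 18 ÷ (30/1001) = 600.6 s.

600.6 seconds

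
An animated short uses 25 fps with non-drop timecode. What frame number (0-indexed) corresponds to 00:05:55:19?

frame 8894

Total seconds to the label: (0 × 3600 + 5 × 60 + 55) = 355.
Frame index = 355 × 25 + 19 = 8894.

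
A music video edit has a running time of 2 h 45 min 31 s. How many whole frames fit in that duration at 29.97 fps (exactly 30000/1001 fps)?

297632 frames

2 h 45 min 31 s = 9931 s.
Frames = 9931 × 30000/1001 = 297930000/1001 ≈ 297632.3676.
Complete frames: 297632.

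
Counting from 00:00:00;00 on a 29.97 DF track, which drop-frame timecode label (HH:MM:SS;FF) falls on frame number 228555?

02:07:06;05

Each 10-minute DF block holds 10 × 60 × 30 − 9 × 2 = 17982 frames. 228555 ÷ 17982 → 12 full blocks, remainder 12771.
Within the partial block the first minute is 1800 frames and each further minute 1798, so 7 further minute boundaries passed. Total skipped labels = 18 × 12 + 2 × 7 = 230.
Non-drop label index = 228555 + 230 = 228785; at 30 labels/s that is 02:07:06:05, i.e. DF 02:07:06;05.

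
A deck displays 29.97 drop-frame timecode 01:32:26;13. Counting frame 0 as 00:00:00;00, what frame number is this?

Complete 10-minute blocks: 9, each 17982 frames → 161838.
Remaining 2 whole minutes in the current block: 1800 + 1 × 1798 = 3598 frames.
Within the current minute: 26 × 30 + 13 − 2 = 791 (labels ;00/;01 skipped at this minute). Total = 161838 + 3598 + 791 = 166227.

166227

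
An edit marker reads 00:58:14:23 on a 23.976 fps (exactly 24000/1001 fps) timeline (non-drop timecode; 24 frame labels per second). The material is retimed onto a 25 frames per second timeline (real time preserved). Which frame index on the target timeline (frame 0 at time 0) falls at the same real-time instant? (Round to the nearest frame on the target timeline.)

frame 87461

Source frame index: (0×3600 + 58×60 + 14) × 24 + 23 = 83879.
Real time: 83879 / (24000/1001) = 83962879/24000 s.
Target frame: (83962879/24000) × (25) = 83962879/960 ≈ 87461.332 → 87461.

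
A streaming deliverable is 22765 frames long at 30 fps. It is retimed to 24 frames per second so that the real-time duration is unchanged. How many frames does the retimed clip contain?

18212 frames

Frames at target rate = 22765 × (24) / (30) = 18212.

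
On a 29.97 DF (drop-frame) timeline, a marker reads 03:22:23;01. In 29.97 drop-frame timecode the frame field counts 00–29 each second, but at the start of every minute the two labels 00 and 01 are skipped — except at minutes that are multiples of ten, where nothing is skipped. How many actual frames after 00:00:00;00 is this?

Complete 10-minute blocks: 20, each 17982 frames → 359640.
Remaining 2 whole minutes in the current block: 1800 + 1 × 1798 = 3598 frames.
Within the current minute: 23 × 30 + 1 − 2 = 689 (labels ;00/;01 skipped at this minute). Total = 359640 + 3598 + 689 = 363927.

363927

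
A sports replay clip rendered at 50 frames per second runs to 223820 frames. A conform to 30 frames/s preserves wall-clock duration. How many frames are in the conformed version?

134292 frames

Target frames = source frames × (target rate / source rate) = 223820 × (30)/(50) = 223820 × 3/5 = 134292.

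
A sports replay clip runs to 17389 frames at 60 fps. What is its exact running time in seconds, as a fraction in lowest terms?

17389/60 seconds

Running time = 17389 ÷ (60) = 17389 × 1/60 = 17389/60 s.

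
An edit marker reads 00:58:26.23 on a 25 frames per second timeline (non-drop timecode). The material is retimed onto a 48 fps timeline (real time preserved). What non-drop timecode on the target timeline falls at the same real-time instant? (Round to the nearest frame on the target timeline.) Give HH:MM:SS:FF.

Source frame index: (0×3600 + 58×60 + 26) × 25 + 23 = 87673.
Real time: 87673 / (25) = 87673/25 s.
Target frame: (87673/25) × (48) = 4208304/25 ≈ 168332.160 → 168332.
At 48 labels/s: frame 168332 → 00:58:26:44.

00:58:26:44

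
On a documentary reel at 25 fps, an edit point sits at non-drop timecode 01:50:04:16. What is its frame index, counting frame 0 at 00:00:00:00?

165116

Total seconds to the label: (1 × 3600 + 50 × 60 + 4) = 6604.
Frame index = 6604 × 25 + 16 = 165116.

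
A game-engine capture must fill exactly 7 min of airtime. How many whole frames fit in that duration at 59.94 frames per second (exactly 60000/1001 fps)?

25174 frames

7 min = 420 s.
Frames = 420 × 60000/1001 = 3600000/143 ≈ 25174.8252.
Complete frames: 25174.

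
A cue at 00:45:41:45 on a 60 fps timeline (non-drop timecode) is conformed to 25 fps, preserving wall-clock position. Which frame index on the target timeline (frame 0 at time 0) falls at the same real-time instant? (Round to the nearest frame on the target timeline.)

frame 68544

Source frame index: (0×3600 + 45×60 + 41) × 60 + 45 = 164505.
Real time: 164505 / (60) = 10967/4 s.
Target frame: (10967/4) × (25) = 274175/4 ≈ 68543.750 → 68544.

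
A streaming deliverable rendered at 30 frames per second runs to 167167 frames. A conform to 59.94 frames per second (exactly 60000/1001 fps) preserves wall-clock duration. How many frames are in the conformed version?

334000 frames

Target frames = source frames × (target rate / source rate) = 167167 × (60000/1001)/(30) = 167167 × 2000/1001 = 334000.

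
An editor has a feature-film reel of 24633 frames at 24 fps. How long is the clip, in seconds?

1026.375 seconds

Running time = 24633 / (24) = 1026.375 s.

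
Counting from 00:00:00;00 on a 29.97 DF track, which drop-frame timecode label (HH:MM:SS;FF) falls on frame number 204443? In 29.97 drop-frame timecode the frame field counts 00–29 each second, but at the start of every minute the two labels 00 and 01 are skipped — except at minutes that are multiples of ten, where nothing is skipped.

01:53:41;17

Each 10-minute DF block holds 10 × 60 × 30 − 9 × 2 = 17982 frames. 204443 ÷ 17982 → 11 full blocks, remainder 6641.
Within the partial block the first minute is 1800 frames and each further minute 1798, so 3 further minute boundaries passed. Total skipped labels = 18 × 11 + 2 × 3 = 204.
Non-drop label index = 204443 + 204 = 204647; at 30 labels/s that is 01:53:41:17, i.e. DF 01:53:41;17.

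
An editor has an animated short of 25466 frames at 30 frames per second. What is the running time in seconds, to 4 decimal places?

848.8667 seconds

Running time = 25466 × 1/30 = 12733/15 s ≈ 848.8667 s.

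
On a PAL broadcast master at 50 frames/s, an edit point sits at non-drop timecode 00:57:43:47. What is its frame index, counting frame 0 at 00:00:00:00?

Total seconds to the label: (0 × 3600 + 57 × 60 + 43) = 3463.
Frame index = 3463 × 50 + 47 = 173197.

173197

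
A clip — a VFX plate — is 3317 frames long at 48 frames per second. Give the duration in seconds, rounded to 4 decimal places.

Running time = 3317 × 1/48 = 3317/48 s ≈ 69.1042 s.

69.1042 seconds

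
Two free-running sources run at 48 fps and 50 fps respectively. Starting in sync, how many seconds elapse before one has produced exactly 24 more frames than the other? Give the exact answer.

The gap grows by |50 − 48| = 2 frames per second.
Time for a 24-frame gap: 24 ÷ (2) = 12 s.

12 seconds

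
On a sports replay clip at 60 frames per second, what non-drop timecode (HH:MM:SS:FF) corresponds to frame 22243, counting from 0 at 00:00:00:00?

22243 ÷ 60 = 370 full seconds, remainder 43 frames.
370 s = 0 h 6 min 10 s.
Timecode: 00:06:10:43.

00:06:10:43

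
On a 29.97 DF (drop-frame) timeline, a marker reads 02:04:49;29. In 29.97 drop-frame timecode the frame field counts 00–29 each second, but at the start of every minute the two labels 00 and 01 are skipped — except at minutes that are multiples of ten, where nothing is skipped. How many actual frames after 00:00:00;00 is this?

Complete 10-minute blocks: 12, each 17982 frames → 215784.
Remaining 4 whole minutes in the current block: 1800 + 3 × 1798 = 7194 frames.
Within the current minute: 49 × 30 + 29 − 2 = 1497 (labels ;00/;01 skipped at this minute). Total = 215784 + 7194 + 1497 = 224475.

224475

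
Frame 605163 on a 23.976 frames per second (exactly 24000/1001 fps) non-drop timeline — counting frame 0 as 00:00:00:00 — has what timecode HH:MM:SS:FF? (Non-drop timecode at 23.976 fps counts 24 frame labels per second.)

07:00:15:03

605163 ÷ 24 = 25215 full seconds, remainder 3 frames.
25215 s = 7 h 0 min 15 s.
Timecode: 07:00:15:03.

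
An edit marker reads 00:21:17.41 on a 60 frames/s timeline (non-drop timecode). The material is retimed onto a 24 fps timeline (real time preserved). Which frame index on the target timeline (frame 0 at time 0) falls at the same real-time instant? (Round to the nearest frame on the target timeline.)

frame 30664

Source frame index: (0×3600 + 21×60 + 17) × 60 + 41 = 76661.
Real time: 76661 / (60) = 76661/60 s.
Target frame: (76661/60) × (24) = 153322/5 ≈ 30664.400 → 30664.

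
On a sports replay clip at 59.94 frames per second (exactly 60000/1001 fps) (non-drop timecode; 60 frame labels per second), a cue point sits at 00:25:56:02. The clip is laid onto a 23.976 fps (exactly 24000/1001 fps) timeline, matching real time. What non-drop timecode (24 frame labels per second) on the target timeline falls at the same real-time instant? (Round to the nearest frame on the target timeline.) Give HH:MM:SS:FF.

00:25:56:01

Source frame index: (0×3600 + 25×60 + 56) × 60 + 2 = 93362.
Real time: 93362 / (60000/1001) = 46727681/30000 s.
Target frame: (46727681/30000) × (24000/1001) = 186724/5 ≈ 37344.800 → 37345.
At 24 labels/s: frame 37345 → 00:25:56:01.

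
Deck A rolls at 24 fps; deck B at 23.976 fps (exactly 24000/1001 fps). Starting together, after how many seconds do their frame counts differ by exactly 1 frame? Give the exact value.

The gap grows by |24000/1001 − 24| = 24/1001 frames per second.
Time for a 1-frame gap: 1 ÷ (24/1001) = 1001/24 s.

1001/24 seconds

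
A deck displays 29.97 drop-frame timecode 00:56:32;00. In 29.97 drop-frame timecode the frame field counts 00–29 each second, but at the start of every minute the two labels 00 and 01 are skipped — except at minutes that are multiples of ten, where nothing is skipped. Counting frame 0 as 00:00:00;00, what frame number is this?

101658

Complete 10-minute blocks: 5, each 17982 frames → 89910.
Remaining 6 whole minutes in the current block: 1800 + 5 × 1798 = 10790 frames.
Within the current minute: 32 × 30 + 0 − 2 = 958 (labels ;00/;01 skipped at this minute). Total = 89910 + 10790 + 958 = 101658.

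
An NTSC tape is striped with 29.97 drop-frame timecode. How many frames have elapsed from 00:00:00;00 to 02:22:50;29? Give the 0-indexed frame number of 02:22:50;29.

As if non-drop at 30 labels/s: (2 × 3600 + 22 × 60 + 50) × 30 + 29 = 257129.
Minute boundaries passed: 142; those not divisible by 10: 142 − 14 = 128; dropped labels = 2 × 128 = 256.
Actual frame index = 257129 − 256 = 256873.

256873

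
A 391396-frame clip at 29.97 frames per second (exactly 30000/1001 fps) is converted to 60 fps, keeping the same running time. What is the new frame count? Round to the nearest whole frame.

783575 frames

Frames at target rate = 391396 × (60) / (30000/1001) = 97946849/125 ≈ 783574.792.
Nearest whole frame: 783575.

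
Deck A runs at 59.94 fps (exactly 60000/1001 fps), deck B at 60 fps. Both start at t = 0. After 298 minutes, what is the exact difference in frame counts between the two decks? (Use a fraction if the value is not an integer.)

1072800/1001 frames

298 min = 17880 s.
A emits 60000/1001 × 17880 = 1072800000/1001 frames; B emits 60 × 17880 = 1072800.
Difference = 1072800/1001 frames (≈ 1071.7283); B is ahead of A.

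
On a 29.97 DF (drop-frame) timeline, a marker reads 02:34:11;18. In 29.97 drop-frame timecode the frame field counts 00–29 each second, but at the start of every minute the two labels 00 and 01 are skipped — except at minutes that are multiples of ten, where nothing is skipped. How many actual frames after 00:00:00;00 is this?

As if non-drop at 30 labels/s: (2 × 3600 + 34 × 60 + 11) × 30 + 18 = 277548.
Minute boundaries passed: 154; those not divisible by 10: 154 − 15 = 139; dropped labels = 2 × 139 = 278.
Actual frame index = 277548 − 278 = 277270.

277270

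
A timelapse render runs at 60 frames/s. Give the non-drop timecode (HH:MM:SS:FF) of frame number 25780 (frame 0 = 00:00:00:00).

25780 ÷ 60 = 429 full seconds, remainder 40 frames.
429 s = 0 h 7 min 9 s.
Timecode: 00:07:09:40.

00:07:09:40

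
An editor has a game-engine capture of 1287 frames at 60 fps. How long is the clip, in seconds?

Running time = 1287 / (60) = 21.45 s.

21.45 seconds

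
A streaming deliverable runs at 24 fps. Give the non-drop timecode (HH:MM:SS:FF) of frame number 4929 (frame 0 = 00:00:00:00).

00:03:25:09

4929 ÷ 24 = 205 full seconds, remainder 9 frames.
205 s = 0 h 3 min 25 s.
Timecode: 00:03:25:09.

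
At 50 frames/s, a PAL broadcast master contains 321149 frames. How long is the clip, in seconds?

6422.98 seconds

Running time = 321149 / (50) = 6422.98 s.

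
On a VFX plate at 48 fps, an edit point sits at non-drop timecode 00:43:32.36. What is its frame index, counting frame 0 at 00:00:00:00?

Total seconds to the label: (0 × 3600 + 43 × 60 + 32) = 2612.
Frame index = 2612 × 48 + 36 = 125412.

125412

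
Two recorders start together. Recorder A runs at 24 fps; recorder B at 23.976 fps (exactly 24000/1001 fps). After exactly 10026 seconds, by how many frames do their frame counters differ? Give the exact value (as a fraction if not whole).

240624/1001 frames

A emits 24 × 10026 = 240624 frames; B emits 24000/1001 × 10026 = 240624000/1001.
Difference = 240624/1001 frames (≈ 240.3836); B is behind A.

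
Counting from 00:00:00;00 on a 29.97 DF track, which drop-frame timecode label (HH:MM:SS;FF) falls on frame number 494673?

Each 10-minute DF block holds 10 × 60 × 30 − 9 × 2 = 17982 frames. 494673 ÷ 17982 → 27 full blocks, remainder 9159.
Within the partial block the first minute is 1800 frames and each further minute 1798, so 5 further minute boundaries passed. Total skipped labels = 18 × 27 + 2 × 5 = 496.
Non-drop label index = 494673 + 496 = 495169; at 30 labels/s that is 04:35:05:19, i.e. DF 04:35:05;19.

04:35:05;19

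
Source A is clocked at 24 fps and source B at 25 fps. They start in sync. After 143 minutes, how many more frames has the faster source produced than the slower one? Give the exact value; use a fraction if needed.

143 min = 8580 s.
A emits 24 × 8580 = 205920 frames; B emits 25 × 8580 = 214500.
Difference = 8580 frames; B is ahead of A.

8580 frames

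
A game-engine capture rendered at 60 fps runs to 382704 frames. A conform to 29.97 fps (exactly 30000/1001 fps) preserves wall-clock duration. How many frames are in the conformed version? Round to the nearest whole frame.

Frames at target rate = 382704 × (30000/1001) / (60) = 27336000/143 ≈ 191160.839.
Nearest whole frame: 191161.

191161 frames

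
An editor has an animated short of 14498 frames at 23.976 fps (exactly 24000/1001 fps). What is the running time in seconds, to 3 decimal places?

604.687 seconds

Running time = 14498 × 1001/24000 = 7256249/12000 s ≈ 604.687 s.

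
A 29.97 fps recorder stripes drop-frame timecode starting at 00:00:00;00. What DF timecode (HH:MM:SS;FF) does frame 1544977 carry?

Ten DF minutes hold 17982 frames, so frame 1544977 lies in block 85 (frames 1528470–1546451) with 16507 frames into that block.
The block's first minute is 1800 frames and the rest 1798 each; 16507 frames reaches minute 9, so 85 × 18 + 9 × 2 = 1548 labels have been skipped so far.
Adding those back, label number 1544977 + 1548 = 1546525 at 30 labels/s is 51550 s + 25 f = 14 h 19 min 10 s frame 25, i.e. 14:19:10;25.

14:19:10;25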